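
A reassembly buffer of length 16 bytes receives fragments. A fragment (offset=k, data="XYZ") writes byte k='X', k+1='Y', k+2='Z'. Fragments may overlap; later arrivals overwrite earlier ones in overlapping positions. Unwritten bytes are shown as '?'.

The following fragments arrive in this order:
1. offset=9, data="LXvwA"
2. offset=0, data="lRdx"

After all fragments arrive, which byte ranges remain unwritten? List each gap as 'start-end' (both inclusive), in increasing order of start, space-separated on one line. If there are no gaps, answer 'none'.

Fragment 1: offset=9 len=5
Fragment 2: offset=0 len=4
Gaps: 4-8 14-15

Answer: 4-8 14-15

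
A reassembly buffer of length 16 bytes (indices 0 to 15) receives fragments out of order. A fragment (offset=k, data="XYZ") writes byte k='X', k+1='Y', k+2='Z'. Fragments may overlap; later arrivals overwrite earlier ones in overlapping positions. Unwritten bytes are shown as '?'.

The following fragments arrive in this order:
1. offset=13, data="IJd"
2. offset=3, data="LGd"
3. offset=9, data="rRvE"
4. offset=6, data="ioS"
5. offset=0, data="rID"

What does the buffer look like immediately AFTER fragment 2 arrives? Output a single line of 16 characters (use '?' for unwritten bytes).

Fragment 1: offset=13 data="IJd" -> buffer=?????????????IJd
Fragment 2: offset=3 data="LGd" -> buffer=???LGd???????IJd

Answer: ???LGd???????IJd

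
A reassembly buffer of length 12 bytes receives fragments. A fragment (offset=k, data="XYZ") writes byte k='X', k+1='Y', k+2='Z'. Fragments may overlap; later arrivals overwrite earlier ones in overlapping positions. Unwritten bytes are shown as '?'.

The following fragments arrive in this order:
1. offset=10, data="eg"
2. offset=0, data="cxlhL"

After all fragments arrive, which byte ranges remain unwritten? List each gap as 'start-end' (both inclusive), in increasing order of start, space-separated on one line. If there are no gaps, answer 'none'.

Answer: 5-9

Derivation:
Fragment 1: offset=10 len=2
Fragment 2: offset=0 len=5
Gaps: 5-9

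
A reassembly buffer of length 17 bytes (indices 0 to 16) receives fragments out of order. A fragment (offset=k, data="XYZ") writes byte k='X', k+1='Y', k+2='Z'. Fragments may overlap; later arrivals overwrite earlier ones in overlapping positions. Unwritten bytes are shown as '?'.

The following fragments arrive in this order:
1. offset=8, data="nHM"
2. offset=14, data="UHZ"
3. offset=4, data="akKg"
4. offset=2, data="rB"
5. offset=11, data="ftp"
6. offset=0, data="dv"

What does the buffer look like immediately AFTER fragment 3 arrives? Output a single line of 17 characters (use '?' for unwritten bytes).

Answer: ????akKgnHM???UHZ

Derivation:
Fragment 1: offset=8 data="nHM" -> buffer=????????nHM??????
Fragment 2: offset=14 data="UHZ" -> buffer=????????nHM???UHZ
Fragment 3: offset=4 data="akKg" -> buffer=????akKgnHM???UHZ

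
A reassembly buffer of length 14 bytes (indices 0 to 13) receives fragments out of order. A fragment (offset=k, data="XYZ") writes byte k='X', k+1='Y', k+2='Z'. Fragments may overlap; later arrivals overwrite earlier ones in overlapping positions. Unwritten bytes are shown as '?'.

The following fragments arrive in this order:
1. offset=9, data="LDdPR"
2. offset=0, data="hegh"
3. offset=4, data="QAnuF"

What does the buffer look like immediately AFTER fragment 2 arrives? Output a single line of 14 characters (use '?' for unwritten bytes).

Fragment 1: offset=9 data="LDdPR" -> buffer=?????????LDdPR
Fragment 2: offset=0 data="hegh" -> buffer=hegh?????LDdPR

Answer: hegh?????LDdPR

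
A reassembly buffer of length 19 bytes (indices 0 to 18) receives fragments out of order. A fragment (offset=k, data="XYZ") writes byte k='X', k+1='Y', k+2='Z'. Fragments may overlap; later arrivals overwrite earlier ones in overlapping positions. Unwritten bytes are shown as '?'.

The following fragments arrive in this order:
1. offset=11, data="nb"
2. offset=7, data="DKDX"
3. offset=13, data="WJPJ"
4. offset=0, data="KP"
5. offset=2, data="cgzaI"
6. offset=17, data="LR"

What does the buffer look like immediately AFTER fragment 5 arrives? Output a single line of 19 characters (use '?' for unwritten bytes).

Fragment 1: offset=11 data="nb" -> buffer=???????????nb??????
Fragment 2: offset=7 data="DKDX" -> buffer=???????DKDXnb??????
Fragment 3: offset=13 data="WJPJ" -> buffer=???????DKDXnbWJPJ??
Fragment 4: offset=0 data="KP" -> buffer=KP?????DKDXnbWJPJ??
Fragment 5: offset=2 data="cgzaI" -> buffer=KPcgzaIDKDXnbWJPJ??

Answer: KPcgzaIDKDXnbWJPJ??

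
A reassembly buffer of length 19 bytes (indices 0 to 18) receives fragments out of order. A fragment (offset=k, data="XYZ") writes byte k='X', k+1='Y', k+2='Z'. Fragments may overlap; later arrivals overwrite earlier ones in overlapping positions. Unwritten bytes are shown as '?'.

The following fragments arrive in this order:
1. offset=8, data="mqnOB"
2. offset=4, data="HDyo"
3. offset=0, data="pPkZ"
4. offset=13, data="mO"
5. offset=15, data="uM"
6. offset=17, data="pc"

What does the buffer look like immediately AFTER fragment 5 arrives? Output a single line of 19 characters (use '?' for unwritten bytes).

Fragment 1: offset=8 data="mqnOB" -> buffer=????????mqnOB??????
Fragment 2: offset=4 data="HDyo" -> buffer=????HDyomqnOB??????
Fragment 3: offset=0 data="pPkZ" -> buffer=pPkZHDyomqnOB??????
Fragment 4: offset=13 data="mO" -> buffer=pPkZHDyomqnOBmO????
Fragment 5: offset=15 data="uM" -> buffer=pPkZHDyomqnOBmOuM??

Answer: pPkZHDyomqnOBmOuM??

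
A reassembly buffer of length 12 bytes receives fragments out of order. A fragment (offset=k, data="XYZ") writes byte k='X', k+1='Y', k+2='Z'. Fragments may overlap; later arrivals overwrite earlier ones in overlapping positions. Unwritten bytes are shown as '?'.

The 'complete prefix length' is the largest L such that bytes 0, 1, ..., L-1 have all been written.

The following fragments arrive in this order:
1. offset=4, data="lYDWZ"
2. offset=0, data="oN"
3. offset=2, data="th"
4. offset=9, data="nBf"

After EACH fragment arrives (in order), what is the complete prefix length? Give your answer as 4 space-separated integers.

Fragment 1: offset=4 data="lYDWZ" -> buffer=????lYDWZ??? -> prefix_len=0
Fragment 2: offset=0 data="oN" -> buffer=oN??lYDWZ??? -> prefix_len=2
Fragment 3: offset=2 data="th" -> buffer=oNthlYDWZ??? -> prefix_len=9
Fragment 4: offset=9 data="nBf" -> buffer=oNthlYDWZnBf -> prefix_len=12

Answer: 0 2 9 12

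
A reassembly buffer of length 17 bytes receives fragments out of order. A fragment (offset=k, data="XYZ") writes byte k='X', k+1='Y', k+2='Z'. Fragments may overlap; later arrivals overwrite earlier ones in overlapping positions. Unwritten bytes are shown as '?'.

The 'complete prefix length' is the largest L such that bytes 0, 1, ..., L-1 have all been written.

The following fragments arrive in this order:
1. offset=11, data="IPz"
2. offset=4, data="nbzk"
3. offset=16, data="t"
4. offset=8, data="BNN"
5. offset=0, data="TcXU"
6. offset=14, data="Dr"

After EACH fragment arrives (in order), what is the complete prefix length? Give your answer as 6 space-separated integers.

Answer: 0 0 0 0 14 17

Derivation:
Fragment 1: offset=11 data="IPz" -> buffer=???????????IPz??? -> prefix_len=0
Fragment 2: offset=4 data="nbzk" -> buffer=????nbzk???IPz??? -> prefix_len=0
Fragment 3: offset=16 data="t" -> buffer=????nbzk???IPz??t -> prefix_len=0
Fragment 4: offset=8 data="BNN" -> buffer=????nbzkBNNIPz??t -> prefix_len=0
Fragment 5: offset=0 data="TcXU" -> buffer=TcXUnbzkBNNIPz??t -> prefix_len=14
Fragment 6: offset=14 data="Dr" -> buffer=TcXUnbzkBNNIPzDrt -> prefix_len=17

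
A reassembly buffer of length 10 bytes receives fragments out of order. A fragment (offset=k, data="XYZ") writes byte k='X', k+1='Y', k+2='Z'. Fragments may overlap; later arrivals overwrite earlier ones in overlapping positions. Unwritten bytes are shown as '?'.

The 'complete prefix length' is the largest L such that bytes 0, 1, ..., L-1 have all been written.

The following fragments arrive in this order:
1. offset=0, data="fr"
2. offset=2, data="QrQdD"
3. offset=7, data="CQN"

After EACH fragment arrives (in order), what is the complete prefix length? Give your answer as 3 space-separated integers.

Fragment 1: offset=0 data="fr" -> buffer=fr???????? -> prefix_len=2
Fragment 2: offset=2 data="QrQdD" -> buffer=frQrQdD??? -> prefix_len=7
Fragment 3: offset=7 data="CQN" -> buffer=frQrQdDCQN -> prefix_len=10

Answer: 2 7 10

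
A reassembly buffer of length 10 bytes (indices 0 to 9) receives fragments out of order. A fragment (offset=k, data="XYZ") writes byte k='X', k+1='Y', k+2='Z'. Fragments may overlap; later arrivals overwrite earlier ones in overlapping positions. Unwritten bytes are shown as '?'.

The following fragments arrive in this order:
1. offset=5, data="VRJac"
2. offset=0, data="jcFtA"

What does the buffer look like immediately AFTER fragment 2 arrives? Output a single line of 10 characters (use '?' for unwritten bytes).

Fragment 1: offset=5 data="VRJac" -> buffer=?????VRJac
Fragment 2: offset=0 data="jcFtA" -> buffer=jcFtAVRJac

Answer: jcFtAVRJac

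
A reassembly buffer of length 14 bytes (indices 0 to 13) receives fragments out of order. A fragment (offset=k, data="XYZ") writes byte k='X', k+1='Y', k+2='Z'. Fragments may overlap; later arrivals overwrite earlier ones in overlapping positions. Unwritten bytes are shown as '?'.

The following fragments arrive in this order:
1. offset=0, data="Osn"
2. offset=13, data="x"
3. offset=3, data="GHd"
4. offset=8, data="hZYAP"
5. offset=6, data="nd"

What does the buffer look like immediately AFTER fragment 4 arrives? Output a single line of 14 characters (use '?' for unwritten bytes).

Fragment 1: offset=0 data="Osn" -> buffer=Osn???????????
Fragment 2: offset=13 data="x" -> buffer=Osn??????????x
Fragment 3: offset=3 data="GHd" -> buffer=OsnGHd???????x
Fragment 4: offset=8 data="hZYAP" -> buffer=OsnGHd??hZYAPx

Answer: OsnGHd??hZYAPx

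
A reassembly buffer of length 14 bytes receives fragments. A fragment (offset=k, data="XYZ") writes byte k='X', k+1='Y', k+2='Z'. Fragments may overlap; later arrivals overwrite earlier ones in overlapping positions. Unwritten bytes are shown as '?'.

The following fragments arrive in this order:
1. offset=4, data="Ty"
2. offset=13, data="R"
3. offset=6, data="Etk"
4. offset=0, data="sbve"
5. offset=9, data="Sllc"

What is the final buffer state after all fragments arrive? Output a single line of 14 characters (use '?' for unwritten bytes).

Fragment 1: offset=4 data="Ty" -> buffer=????Ty????????
Fragment 2: offset=13 data="R" -> buffer=????Ty???????R
Fragment 3: offset=6 data="Etk" -> buffer=????TyEtk????R
Fragment 4: offset=0 data="sbve" -> buffer=sbveTyEtk????R
Fragment 5: offset=9 data="Sllc" -> buffer=sbveTyEtkSllcR

Answer: sbveTyEtkSllcR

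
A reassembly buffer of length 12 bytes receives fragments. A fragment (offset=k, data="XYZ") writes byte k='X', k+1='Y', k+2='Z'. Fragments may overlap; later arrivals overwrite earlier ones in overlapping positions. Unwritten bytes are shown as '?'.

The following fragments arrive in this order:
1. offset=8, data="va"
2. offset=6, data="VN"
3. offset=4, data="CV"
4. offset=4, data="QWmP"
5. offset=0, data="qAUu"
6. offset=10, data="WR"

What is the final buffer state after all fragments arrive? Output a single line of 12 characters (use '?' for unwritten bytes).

Answer: qAUuQWmPvaWR

Derivation:
Fragment 1: offset=8 data="va" -> buffer=????????va??
Fragment 2: offset=6 data="VN" -> buffer=??????VNva??
Fragment 3: offset=4 data="CV" -> buffer=????CVVNva??
Fragment 4: offset=4 data="QWmP" -> buffer=????QWmPva??
Fragment 5: offset=0 data="qAUu" -> buffer=qAUuQWmPva??
Fragment 6: offset=10 data="WR" -> buffer=qAUuQWmPvaWR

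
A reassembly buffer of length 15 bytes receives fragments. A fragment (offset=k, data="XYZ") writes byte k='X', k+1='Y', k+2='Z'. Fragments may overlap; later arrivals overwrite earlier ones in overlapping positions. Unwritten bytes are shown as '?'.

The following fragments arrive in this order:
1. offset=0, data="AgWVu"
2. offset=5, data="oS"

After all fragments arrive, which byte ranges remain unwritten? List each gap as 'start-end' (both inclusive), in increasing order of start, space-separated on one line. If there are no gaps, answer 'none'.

Answer: 7-14

Derivation:
Fragment 1: offset=0 len=5
Fragment 2: offset=5 len=2
Gaps: 7-14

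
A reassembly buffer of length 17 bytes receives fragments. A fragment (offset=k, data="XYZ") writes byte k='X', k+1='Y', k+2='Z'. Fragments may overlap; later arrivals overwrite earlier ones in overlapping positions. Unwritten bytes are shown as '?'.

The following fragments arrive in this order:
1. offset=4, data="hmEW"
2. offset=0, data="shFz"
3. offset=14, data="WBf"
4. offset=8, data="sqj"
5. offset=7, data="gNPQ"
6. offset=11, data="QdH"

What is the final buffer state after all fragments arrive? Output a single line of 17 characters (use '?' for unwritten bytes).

Fragment 1: offset=4 data="hmEW" -> buffer=????hmEW?????????
Fragment 2: offset=0 data="shFz" -> buffer=shFzhmEW?????????
Fragment 3: offset=14 data="WBf" -> buffer=shFzhmEW??????WBf
Fragment 4: offset=8 data="sqj" -> buffer=shFzhmEWsqj???WBf
Fragment 5: offset=7 data="gNPQ" -> buffer=shFzhmEgNPQ???WBf
Fragment 6: offset=11 data="QdH" -> buffer=shFzhmEgNPQQdHWBf

Answer: shFzhmEgNPQQdHWBf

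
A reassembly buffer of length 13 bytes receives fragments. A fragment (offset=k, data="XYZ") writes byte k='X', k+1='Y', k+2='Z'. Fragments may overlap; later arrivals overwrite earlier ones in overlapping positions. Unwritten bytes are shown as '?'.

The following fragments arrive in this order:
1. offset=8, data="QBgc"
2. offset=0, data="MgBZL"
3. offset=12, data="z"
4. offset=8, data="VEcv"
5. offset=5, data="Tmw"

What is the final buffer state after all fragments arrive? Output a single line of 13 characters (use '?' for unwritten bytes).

Fragment 1: offset=8 data="QBgc" -> buffer=????????QBgc?
Fragment 2: offset=0 data="MgBZL" -> buffer=MgBZL???QBgc?
Fragment 3: offset=12 data="z" -> buffer=MgBZL???QBgcz
Fragment 4: offset=8 data="VEcv" -> buffer=MgBZL???VEcvz
Fragment 5: offset=5 data="Tmw" -> buffer=MgBZLTmwVEcvz

Answer: MgBZLTmwVEcvz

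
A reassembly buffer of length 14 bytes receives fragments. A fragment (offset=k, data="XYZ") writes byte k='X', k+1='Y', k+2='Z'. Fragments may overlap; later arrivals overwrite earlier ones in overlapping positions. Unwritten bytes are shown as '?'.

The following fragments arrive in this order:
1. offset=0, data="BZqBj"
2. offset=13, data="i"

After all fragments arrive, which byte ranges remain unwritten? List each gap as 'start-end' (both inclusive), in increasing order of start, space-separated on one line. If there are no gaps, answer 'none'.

Fragment 1: offset=0 len=5
Fragment 2: offset=13 len=1
Gaps: 5-12

Answer: 5-12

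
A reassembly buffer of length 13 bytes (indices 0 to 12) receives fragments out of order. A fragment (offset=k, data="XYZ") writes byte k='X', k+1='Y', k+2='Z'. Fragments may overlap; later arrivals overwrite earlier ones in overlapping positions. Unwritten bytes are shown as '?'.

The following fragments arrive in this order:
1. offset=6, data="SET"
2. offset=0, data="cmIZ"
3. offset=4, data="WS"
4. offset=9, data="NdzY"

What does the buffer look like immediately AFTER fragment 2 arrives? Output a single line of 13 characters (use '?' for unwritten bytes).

Fragment 1: offset=6 data="SET" -> buffer=??????SET????
Fragment 2: offset=0 data="cmIZ" -> buffer=cmIZ??SET????

Answer: cmIZ??SET????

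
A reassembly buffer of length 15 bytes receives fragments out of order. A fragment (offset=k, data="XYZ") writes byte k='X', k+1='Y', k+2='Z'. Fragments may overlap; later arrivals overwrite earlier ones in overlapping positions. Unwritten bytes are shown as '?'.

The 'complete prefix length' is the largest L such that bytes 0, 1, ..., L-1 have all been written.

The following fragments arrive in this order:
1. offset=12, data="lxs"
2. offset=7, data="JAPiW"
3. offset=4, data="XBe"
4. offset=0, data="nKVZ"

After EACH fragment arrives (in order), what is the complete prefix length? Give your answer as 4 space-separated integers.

Answer: 0 0 0 15

Derivation:
Fragment 1: offset=12 data="lxs" -> buffer=????????????lxs -> prefix_len=0
Fragment 2: offset=7 data="JAPiW" -> buffer=???????JAPiWlxs -> prefix_len=0
Fragment 3: offset=4 data="XBe" -> buffer=????XBeJAPiWlxs -> prefix_len=0
Fragment 4: offset=0 data="nKVZ" -> buffer=nKVZXBeJAPiWlxs -> prefix_len=15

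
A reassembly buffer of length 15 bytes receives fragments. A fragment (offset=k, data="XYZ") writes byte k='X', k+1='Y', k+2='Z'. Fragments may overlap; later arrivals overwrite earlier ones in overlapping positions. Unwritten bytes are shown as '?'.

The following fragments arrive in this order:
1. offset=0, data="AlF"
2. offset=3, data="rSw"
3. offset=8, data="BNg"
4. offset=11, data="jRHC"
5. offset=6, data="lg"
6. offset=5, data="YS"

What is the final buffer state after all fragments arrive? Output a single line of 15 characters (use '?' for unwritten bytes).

Fragment 1: offset=0 data="AlF" -> buffer=AlF????????????
Fragment 2: offset=3 data="rSw" -> buffer=AlFrSw?????????
Fragment 3: offset=8 data="BNg" -> buffer=AlFrSw??BNg????
Fragment 4: offset=11 data="jRHC" -> buffer=AlFrSw??BNgjRHC
Fragment 5: offset=6 data="lg" -> buffer=AlFrSwlgBNgjRHC
Fragment 6: offset=5 data="YS" -> buffer=AlFrSYSgBNgjRHC

Answer: AlFrSYSgBNgjRHC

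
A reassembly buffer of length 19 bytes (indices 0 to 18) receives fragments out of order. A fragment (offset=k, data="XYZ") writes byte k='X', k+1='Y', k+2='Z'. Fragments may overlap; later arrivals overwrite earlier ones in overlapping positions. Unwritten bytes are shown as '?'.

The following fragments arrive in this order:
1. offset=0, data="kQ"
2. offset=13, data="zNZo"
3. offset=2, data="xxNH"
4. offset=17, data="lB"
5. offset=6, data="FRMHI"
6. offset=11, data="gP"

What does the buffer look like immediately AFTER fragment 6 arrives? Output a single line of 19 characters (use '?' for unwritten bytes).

Answer: kQxxNHFRMHIgPzNZolB

Derivation:
Fragment 1: offset=0 data="kQ" -> buffer=kQ?????????????????
Fragment 2: offset=13 data="zNZo" -> buffer=kQ???????????zNZo??
Fragment 3: offset=2 data="xxNH" -> buffer=kQxxNH???????zNZo??
Fragment 4: offset=17 data="lB" -> buffer=kQxxNH???????zNZolB
Fragment 5: offset=6 data="FRMHI" -> buffer=kQxxNHFRMHI??zNZolB
Fragment 6: offset=11 data="gP" -> buffer=kQxxNHFRMHIgPzNZolB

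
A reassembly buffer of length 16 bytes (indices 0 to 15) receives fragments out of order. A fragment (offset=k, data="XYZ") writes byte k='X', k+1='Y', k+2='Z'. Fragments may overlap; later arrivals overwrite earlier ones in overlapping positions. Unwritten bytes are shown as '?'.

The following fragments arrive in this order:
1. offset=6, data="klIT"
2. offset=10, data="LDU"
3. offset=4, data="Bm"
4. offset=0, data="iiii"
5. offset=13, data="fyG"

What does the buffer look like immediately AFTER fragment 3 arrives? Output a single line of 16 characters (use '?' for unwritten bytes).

Answer: ????BmklITLDU???

Derivation:
Fragment 1: offset=6 data="klIT" -> buffer=??????klIT??????
Fragment 2: offset=10 data="LDU" -> buffer=??????klITLDU???
Fragment 3: offset=4 data="Bm" -> buffer=????BmklITLDU???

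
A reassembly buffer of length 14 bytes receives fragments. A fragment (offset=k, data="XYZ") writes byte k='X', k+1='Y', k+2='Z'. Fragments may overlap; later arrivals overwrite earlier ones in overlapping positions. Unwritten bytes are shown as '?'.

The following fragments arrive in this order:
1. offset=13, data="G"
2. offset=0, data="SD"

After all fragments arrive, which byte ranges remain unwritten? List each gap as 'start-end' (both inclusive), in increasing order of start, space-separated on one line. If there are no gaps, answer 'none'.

Answer: 2-12

Derivation:
Fragment 1: offset=13 len=1
Fragment 2: offset=0 len=2
Gaps: 2-12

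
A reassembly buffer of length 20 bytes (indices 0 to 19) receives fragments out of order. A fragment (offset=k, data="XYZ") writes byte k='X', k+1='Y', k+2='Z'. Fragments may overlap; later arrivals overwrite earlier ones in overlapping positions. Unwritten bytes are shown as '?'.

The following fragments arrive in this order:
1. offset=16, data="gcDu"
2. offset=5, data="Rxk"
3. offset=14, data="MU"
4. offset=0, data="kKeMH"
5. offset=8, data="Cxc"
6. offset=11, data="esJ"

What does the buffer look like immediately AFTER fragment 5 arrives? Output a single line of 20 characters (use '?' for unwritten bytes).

Answer: kKeMHRxkCxc???MUgcDu

Derivation:
Fragment 1: offset=16 data="gcDu" -> buffer=????????????????gcDu
Fragment 2: offset=5 data="Rxk" -> buffer=?????Rxk????????gcDu
Fragment 3: offset=14 data="MU" -> buffer=?????Rxk??????MUgcDu
Fragment 4: offset=0 data="kKeMH" -> buffer=kKeMHRxk??????MUgcDu
Fragment 5: offset=8 data="Cxc" -> buffer=kKeMHRxkCxc???MUgcDu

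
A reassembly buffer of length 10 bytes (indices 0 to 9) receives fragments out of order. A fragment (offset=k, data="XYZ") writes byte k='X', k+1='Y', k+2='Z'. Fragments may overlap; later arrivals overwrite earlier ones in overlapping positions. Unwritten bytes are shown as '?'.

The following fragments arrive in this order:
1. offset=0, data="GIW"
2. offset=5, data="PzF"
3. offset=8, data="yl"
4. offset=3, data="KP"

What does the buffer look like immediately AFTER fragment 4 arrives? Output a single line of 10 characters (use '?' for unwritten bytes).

Fragment 1: offset=0 data="GIW" -> buffer=GIW???????
Fragment 2: offset=5 data="PzF" -> buffer=GIW??PzF??
Fragment 3: offset=8 data="yl" -> buffer=GIW??PzFyl
Fragment 4: offset=3 data="KP" -> buffer=GIWKPPzFyl

Answer: GIWKPPzFyl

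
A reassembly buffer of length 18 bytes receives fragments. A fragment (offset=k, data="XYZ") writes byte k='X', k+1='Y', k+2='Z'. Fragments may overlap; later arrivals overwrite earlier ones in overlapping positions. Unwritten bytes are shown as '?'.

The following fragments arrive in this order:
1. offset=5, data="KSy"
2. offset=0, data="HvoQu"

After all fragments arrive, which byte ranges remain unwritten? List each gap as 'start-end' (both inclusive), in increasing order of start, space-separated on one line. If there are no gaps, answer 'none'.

Answer: 8-17

Derivation:
Fragment 1: offset=5 len=3
Fragment 2: offset=0 len=5
Gaps: 8-17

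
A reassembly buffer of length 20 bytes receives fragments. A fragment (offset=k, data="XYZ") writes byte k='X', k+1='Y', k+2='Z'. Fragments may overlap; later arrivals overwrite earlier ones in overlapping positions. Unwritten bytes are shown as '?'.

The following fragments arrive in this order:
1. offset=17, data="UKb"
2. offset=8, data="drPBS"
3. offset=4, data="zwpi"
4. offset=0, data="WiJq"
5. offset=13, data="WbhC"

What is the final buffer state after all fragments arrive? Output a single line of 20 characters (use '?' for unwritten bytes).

Fragment 1: offset=17 data="UKb" -> buffer=?????????????????UKb
Fragment 2: offset=8 data="drPBS" -> buffer=????????drPBS????UKb
Fragment 3: offset=4 data="zwpi" -> buffer=????zwpidrPBS????UKb
Fragment 4: offset=0 data="WiJq" -> buffer=WiJqzwpidrPBS????UKb
Fragment 5: offset=13 data="WbhC" -> buffer=WiJqzwpidrPBSWbhCUKb

Answer: WiJqzwpidrPBSWbhCUKb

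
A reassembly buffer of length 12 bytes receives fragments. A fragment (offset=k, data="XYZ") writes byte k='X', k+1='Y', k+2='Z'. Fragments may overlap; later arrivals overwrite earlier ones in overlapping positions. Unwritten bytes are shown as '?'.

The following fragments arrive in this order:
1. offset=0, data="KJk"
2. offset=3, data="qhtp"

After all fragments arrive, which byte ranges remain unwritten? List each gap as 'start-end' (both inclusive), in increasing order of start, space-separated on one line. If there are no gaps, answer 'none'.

Answer: 7-11

Derivation:
Fragment 1: offset=0 len=3
Fragment 2: offset=3 len=4
Gaps: 7-11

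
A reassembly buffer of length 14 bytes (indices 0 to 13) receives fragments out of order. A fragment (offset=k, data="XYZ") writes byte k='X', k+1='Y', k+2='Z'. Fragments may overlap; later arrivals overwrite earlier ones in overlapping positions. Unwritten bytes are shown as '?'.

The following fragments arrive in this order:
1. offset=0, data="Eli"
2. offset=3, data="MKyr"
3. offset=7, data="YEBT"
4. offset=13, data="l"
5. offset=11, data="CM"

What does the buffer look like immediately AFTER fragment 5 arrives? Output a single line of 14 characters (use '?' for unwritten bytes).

Fragment 1: offset=0 data="Eli" -> buffer=Eli???????????
Fragment 2: offset=3 data="MKyr" -> buffer=EliMKyr???????
Fragment 3: offset=7 data="YEBT" -> buffer=EliMKyrYEBT???
Fragment 4: offset=13 data="l" -> buffer=EliMKyrYEBT??l
Fragment 5: offset=11 data="CM" -> buffer=EliMKyrYEBTCMl

Answer: EliMKyrYEBTCMl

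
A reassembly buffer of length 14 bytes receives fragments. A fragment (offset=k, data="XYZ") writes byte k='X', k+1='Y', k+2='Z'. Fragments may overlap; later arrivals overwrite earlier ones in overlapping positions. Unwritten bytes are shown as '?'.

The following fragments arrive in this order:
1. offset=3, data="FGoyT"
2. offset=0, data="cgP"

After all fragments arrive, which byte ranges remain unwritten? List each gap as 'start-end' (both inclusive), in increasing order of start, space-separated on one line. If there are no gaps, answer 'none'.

Answer: 8-13

Derivation:
Fragment 1: offset=3 len=5
Fragment 2: offset=0 len=3
Gaps: 8-13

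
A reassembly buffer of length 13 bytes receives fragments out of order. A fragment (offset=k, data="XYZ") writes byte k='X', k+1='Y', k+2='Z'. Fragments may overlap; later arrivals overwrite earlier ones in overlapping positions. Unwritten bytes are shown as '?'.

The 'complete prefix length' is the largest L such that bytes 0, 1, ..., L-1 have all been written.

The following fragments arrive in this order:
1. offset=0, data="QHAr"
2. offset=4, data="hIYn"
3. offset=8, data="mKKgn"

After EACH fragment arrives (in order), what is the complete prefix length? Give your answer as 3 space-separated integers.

Answer: 4 8 13

Derivation:
Fragment 1: offset=0 data="QHAr" -> buffer=QHAr????????? -> prefix_len=4
Fragment 2: offset=4 data="hIYn" -> buffer=QHArhIYn????? -> prefix_len=8
Fragment 3: offset=8 data="mKKgn" -> buffer=QHArhIYnmKKgn -> prefix_len=13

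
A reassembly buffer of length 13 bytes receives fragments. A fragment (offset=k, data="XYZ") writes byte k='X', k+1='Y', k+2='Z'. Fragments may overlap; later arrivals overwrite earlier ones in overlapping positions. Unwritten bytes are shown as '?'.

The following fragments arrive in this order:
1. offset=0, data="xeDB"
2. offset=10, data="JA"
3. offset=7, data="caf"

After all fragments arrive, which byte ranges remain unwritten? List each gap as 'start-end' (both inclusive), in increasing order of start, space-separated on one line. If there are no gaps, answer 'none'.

Answer: 4-6 12-12

Derivation:
Fragment 1: offset=0 len=4
Fragment 2: offset=10 len=2
Fragment 3: offset=7 len=3
Gaps: 4-6 12-12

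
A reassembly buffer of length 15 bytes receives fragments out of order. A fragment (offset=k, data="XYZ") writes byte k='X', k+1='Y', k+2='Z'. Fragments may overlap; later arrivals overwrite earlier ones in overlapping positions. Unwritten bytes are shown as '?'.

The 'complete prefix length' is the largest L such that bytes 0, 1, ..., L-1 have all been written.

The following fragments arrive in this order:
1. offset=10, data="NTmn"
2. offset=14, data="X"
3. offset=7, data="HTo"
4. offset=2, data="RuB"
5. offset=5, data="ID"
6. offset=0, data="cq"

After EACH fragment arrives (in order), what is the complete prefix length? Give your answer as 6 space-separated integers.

Fragment 1: offset=10 data="NTmn" -> buffer=??????????NTmn? -> prefix_len=0
Fragment 2: offset=14 data="X" -> buffer=??????????NTmnX -> prefix_len=0
Fragment 3: offset=7 data="HTo" -> buffer=???????HToNTmnX -> prefix_len=0
Fragment 4: offset=2 data="RuB" -> buffer=??RuB??HToNTmnX -> prefix_len=0
Fragment 5: offset=5 data="ID" -> buffer=??RuBIDHToNTmnX -> prefix_len=0
Fragment 6: offset=0 data="cq" -> buffer=cqRuBIDHToNTmnX -> prefix_len=15

Answer: 0 0 0 0 0 15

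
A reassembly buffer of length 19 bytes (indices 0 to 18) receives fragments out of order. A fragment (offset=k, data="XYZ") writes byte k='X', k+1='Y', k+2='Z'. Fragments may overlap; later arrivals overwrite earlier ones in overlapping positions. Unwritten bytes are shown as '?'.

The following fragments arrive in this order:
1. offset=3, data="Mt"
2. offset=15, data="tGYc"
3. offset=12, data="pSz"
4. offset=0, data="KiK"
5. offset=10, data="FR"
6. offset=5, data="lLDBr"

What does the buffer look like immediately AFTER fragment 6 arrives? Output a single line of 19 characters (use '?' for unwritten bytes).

Fragment 1: offset=3 data="Mt" -> buffer=???Mt??????????????
Fragment 2: offset=15 data="tGYc" -> buffer=???Mt??????????tGYc
Fragment 3: offset=12 data="pSz" -> buffer=???Mt???????pSztGYc
Fragment 4: offset=0 data="KiK" -> buffer=KiKMt???????pSztGYc
Fragment 5: offset=10 data="FR" -> buffer=KiKMt?????FRpSztGYc
Fragment 6: offset=5 data="lLDBr" -> buffer=KiKMtlLDBrFRpSztGYc

Answer: KiKMtlLDBrFRpSztGYc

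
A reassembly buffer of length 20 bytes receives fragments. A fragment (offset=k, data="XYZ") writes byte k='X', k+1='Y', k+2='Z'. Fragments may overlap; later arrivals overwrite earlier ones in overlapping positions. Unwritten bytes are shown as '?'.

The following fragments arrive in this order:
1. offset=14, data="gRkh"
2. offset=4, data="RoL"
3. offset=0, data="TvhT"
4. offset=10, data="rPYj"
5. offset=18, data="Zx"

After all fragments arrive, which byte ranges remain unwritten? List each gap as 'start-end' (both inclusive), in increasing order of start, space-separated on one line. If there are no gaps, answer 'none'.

Answer: 7-9

Derivation:
Fragment 1: offset=14 len=4
Fragment 2: offset=4 len=3
Fragment 3: offset=0 len=4
Fragment 4: offset=10 len=4
Fragment 5: offset=18 len=2
Gaps: 7-9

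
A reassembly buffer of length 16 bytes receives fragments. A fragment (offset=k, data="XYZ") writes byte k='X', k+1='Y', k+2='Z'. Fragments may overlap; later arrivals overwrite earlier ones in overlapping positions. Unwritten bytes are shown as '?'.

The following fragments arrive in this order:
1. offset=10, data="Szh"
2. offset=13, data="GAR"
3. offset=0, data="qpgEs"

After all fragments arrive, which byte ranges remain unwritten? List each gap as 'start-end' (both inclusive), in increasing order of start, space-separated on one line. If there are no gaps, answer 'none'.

Answer: 5-9

Derivation:
Fragment 1: offset=10 len=3
Fragment 2: offset=13 len=3
Fragment 3: offset=0 len=5
Gaps: 5-9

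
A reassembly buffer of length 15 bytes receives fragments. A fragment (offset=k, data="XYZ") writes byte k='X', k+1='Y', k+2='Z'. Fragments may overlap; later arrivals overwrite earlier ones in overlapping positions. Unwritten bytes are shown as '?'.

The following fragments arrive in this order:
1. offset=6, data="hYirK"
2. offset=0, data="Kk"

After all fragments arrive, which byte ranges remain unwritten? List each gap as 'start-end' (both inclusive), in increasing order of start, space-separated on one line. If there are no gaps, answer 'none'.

Answer: 2-5 11-14

Derivation:
Fragment 1: offset=6 len=5
Fragment 2: offset=0 len=2
Gaps: 2-5 11-14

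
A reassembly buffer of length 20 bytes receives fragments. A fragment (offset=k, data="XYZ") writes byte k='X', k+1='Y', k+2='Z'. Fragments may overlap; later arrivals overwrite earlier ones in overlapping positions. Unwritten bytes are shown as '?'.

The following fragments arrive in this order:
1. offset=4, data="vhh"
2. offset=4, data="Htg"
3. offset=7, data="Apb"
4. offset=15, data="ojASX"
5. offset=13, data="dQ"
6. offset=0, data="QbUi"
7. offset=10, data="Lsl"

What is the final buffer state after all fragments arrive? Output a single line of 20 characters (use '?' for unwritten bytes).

Fragment 1: offset=4 data="vhh" -> buffer=????vhh?????????????
Fragment 2: offset=4 data="Htg" -> buffer=????Htg?????????????
Fragment 3: offset=7 data="Apb" -> buffer=????HtgApb??????????
Fragment 4: offset=15 data="ojASX" -> buffer=????HtgApb?????ojASX
Fragment 5: offset=13 data="dQ" -> buffer=????HtgApb???dQojASX
Fragment 6: offset=0 data="QbUi" -> buffer=QbUiHtgApb???dQojASX
Fragment 7: offset=10 data="Lsl" -> buffer=QbUiHtgApbLsldQojASX

Answer: QbUiHtgApbLsldQojASX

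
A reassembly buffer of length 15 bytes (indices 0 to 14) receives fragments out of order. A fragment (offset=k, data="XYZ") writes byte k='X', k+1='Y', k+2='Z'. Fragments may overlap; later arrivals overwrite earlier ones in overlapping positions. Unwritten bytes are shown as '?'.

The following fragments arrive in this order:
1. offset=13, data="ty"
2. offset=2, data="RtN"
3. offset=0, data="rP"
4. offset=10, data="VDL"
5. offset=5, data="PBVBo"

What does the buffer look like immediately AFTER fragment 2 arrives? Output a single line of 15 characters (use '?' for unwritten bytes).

Answer: ??RtN????????ty

Derivation:
Fragment 1: offset=13 data="ty" -> buffer=?????????????ty
Fragment 2: offset=2 data="RtN" -> buffer=??RtN????????ty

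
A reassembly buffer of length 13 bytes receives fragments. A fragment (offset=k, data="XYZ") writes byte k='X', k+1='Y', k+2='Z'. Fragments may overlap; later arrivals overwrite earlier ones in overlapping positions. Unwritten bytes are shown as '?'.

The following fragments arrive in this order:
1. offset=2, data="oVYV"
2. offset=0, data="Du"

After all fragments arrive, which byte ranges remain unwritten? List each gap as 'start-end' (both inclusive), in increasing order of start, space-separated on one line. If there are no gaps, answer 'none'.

Answer: 6-12

Derivation:
Fragment 1: offset=2 len=4
Fragment 2: offset=0 len=2
Gaps: 6-12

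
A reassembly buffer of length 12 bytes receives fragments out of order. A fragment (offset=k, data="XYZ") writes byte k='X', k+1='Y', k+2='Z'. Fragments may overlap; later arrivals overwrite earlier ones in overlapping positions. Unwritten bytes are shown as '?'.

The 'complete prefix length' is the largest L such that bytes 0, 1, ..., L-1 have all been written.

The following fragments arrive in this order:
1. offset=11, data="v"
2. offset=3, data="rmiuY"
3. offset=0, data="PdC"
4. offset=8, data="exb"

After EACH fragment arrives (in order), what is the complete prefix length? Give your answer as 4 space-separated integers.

Answer: 0 0 8 12

Derivation:
Fragment 1: offset=11 data="v" -> buffer=???????????v -> prefix_len=0
Fragment 2: offset=3 data="rmiuY" -> buffer=???rmiuY???v -> prefix_len=0
Fragment 3: offset=0 data="PdC" -> buffer=PdCrmiuY???v -> prefix_len=8
Fragment 4: offset=8 data="exb" -> buffer=PdCrmiuYexbv -> prefix_len=12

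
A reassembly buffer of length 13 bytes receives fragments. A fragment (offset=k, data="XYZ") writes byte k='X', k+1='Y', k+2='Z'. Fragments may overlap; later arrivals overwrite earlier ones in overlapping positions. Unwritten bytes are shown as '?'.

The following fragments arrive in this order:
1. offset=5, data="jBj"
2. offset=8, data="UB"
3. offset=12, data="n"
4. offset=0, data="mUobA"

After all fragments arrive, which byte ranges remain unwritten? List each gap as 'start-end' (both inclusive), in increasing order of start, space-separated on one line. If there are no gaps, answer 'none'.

Fragment 1: offset=5 len=3
Fragment 2: offset=8 len=2
Fragment 3: offset=12 len=1
Fragment 4: offset=0 len=5
Gaps: 10-11

Answer: 10-11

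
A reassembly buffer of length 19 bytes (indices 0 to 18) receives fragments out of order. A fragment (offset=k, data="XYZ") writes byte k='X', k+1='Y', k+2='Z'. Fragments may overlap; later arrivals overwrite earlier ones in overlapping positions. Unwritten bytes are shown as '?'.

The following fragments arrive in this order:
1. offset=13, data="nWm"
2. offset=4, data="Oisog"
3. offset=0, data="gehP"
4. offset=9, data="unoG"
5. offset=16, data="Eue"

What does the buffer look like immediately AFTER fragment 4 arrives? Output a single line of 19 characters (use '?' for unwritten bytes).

Answer: gehPOisogunoGnWm???

Derivation:
Fragment 1: offset=13 data="nWm" -> buffer=?????????????nWm???
Fragment 2: offset=4 data="Oisog" -> buffer=????Oisog????nWm???
Fragment 3: offset=0 data="gehP" -> buffer=gehPOisog????nWm???
Fragment 4: offset=9 data="unoG" -> buffer=gehPOisogunoGnWm???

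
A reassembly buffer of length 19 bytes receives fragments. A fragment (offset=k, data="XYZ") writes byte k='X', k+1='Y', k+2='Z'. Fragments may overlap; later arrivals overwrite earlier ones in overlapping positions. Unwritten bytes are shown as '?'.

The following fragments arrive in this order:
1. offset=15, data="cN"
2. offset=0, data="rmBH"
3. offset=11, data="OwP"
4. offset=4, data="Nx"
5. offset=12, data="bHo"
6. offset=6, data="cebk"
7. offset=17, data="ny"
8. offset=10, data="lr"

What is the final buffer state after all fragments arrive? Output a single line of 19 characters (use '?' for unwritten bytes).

Fragment 1: offset=15 data="cN" -> buffer=???????????????cN??
Fragment 2: offset=0 data="rmBH" -> buffer=rmBH???????????cN??
Fragment 3: offset=11 data="OwP" -> buffer=rmBH???????OwP?cN??
Fragment 4: offset=4 data="Nx" -> buffer=rmBHNx?????OwP?cN??
Fragment 5: offset=12 data="bHo" -> buffer=rmBHNx?????ObHocN??
Fragment 6: offset=6 data="cebk" -> buffer=rmBHNxcebk?ObHocN??
Fragment 7: offset=17 data="ny" -> buffer=rmBHNxcebk?ObHocNny
Fragment 8: offset=10 data="lr" -> buffer=rmBHNxcebklrbHocNny

Answer: rmBHNxcebklrbHocNny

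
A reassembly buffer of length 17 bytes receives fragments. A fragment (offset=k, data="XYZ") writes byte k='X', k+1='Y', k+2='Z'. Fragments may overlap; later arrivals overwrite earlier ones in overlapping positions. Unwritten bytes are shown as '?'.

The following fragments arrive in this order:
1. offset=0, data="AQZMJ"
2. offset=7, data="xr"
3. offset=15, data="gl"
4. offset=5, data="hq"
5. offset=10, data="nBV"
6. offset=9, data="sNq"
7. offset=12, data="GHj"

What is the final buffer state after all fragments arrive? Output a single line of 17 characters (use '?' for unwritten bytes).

Fragment 1: offset=0 data="AQZMJ" -> buffer=AQZMJ????????????
Fragment 2: offset=7 data="xr" -> buffer=AQZMJ??xr????????
Fragment 3: offset=15 data="gl" -> buffer=AQZMJ??xr??????gl
Fragment 4: offset=5 data="hq" -> buffer=AQZMJhqxr??????gl
Fragment 5: offset=10 data="nBV" -> buffer=AQZMJhqxr?nBV??gl
Fragment 6: offset=9 data="sNq" -> buffer=AQZMJhqxrsNqV??gl
Fragment 7: offset=12 data="GHj" -> buffer=AQZMJhqxrsNqGHjgl

Answer: AQZMJhqxrsNqGHjgl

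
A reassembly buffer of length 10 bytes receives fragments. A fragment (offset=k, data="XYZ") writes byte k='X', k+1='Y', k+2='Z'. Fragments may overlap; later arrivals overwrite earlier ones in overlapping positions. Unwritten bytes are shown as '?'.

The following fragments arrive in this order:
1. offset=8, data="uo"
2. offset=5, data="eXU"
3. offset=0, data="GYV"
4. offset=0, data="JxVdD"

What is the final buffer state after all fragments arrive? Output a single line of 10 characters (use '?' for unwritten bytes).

Fragment 1: offset=8 data="uo" -> buffer=????????uo
Fragment 2: offset=5 data="eXU" -> buffer=?????eXUuo
Fragment 3: offset=0 data="GYV" -> buffer=GYV??eXUuo
Fragment 4: offset=0 data="JxVdD" -> buffer=JxVdDeXUuo

Answer: JxVdDeXUuo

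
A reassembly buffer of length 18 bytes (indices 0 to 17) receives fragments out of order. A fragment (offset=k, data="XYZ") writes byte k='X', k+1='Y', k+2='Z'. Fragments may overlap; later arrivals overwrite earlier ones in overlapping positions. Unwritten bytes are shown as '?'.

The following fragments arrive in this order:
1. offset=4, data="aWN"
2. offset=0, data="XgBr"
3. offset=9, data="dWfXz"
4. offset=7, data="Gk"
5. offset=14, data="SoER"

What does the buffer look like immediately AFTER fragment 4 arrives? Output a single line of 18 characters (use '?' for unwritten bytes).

Fragment 1: offset=4 data="aWN" -> buffer=????aWN???????????
Fragment 2: offset=0 data="XgBr" -> buffer=XgBraWN???????????
Fragment 3: offset=9 data="dWfXz" -> buffer=XgBraWN??dWfXz????
Fragment 4: offset=7 data="Gk" -> buffer=XgBraWNGkdWfXz????

Answer: XgBraWNGkdWfXz????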